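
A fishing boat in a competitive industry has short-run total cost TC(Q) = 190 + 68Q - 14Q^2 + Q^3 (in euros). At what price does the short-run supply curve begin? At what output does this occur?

€19 per unit, at Q = 7

The shutdown price is the minimum of AVC. VC = 68Q - 14Q^2 + Q^3, so AVC = 68 - 14Q + Q^2.
dAVC/dQ = -14 + 2Q = 0 gives Q = 7. min AVC = 68 - 14·7 + 7^2 = 19.
The firm shuts down for any P below €19.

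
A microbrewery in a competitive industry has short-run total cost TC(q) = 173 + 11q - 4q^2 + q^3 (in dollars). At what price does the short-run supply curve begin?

$7 per unit

Short-run supply begins at min AVC. From VC = 11q - 4q^2 + q^3, AVC = 11 - 4q + q^2.
dAVC/dq = -4 + 2q = 0 gives q = 2. min AVC = 11 - 4·2 + 2^2 = 7.
For P < $7 the firm produces nothing.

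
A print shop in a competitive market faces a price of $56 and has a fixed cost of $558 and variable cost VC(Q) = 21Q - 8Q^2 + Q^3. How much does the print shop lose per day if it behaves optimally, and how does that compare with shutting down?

AVC = 21 - 8Q + Q^2 has its minimum $5 at Q = 4; price $56 clears that bar, so the firm operates.
With MC = 21 - 16Q + 3Q^2, P = MC on the upward-sloping part at Q* = 7.
TR = 56·7 = 392. TC = 558 + 98 = 656. Profit = 392 − 656 = -$264.
That loss of $264 beats the $558 the firm would lose by shutting down; producing recovers $294 of fixed cost.

Profit = -$264 at Q = 7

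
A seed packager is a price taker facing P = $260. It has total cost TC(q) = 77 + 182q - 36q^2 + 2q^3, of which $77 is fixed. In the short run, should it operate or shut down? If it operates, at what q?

Variable cost is VC = 182q - 36q^2 + 2q^3, so AVC = VC/q = 182 - 36q + 2q^2 and MC = dTC/dq = 182 - 72q + 6q^2.
AVC hits its minimum where MC = AVC, at q = 9, giving min AVC = 182 - 36·9 + 2·9^2 = $20.
P = $260 exceeds min AVC = $20, so the firm stays open.
P = MC gives -78 - 72q + 6q^2 = 0, with roots -1 and 13. Take the larger (rising MC): q* = 13.
Check: AVC at q = 13 is $52 ≤ P, so revenue covers variable cost.
Profit = P·q − TC = 260·13 − 753 = $2627.

Produce at q = 13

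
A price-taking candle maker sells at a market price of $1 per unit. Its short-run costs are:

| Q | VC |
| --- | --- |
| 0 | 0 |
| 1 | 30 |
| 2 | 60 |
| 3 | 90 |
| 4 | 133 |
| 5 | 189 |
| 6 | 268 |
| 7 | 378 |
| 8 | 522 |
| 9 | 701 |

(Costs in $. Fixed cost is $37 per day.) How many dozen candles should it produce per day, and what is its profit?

Q = 0 (shut down); profit = -$37

Profit at each row (π = 1Q − TC): Q=0: -37; Q=1: -66; Q=2: -95; Q=3: -124; Q=4: -166; Q=5: -221; Q=6: -299; Q=7: -408; Q=8: -551; Q=9: -729.
Profit is highest at Q = 0. Equivalently, the lowest AVC in the table is 30/1 ≈ $30 at Q = 1, and P = $1 falls below it — price never covers variable cost, so the firm shuts down and loses only its fixed cost.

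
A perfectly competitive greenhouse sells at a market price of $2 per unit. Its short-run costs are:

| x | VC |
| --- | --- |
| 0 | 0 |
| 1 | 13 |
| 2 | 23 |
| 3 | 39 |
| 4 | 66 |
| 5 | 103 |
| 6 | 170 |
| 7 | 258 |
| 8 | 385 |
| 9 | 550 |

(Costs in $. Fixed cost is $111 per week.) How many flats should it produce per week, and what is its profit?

x = 0 (shut down); profit = -$111

Profit at each row (π = 2x − TC): x=0: -111; x=1: -122; x=2: -130; x=3: -144; x=4: -169; x=5: -204; x=6: -269; x=7: -355; x=8: -480; x=9: -643.
Profit is highest at x = 0. Equivalently, the lowest AVC in the table is 23/2 ≈ $11.50 at x = 2, and P = $2 falls below it — price never covers variable cost, so the firm shuts down and loses only its fixed cost.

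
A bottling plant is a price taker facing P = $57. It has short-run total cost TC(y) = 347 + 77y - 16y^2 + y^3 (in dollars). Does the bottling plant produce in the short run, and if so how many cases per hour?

Strip out fixed cost: VC = 77y - 16y^2 + y^3. Then AVC = 77 - 16y + y^2 and MC = 77 - 32y + 3y^2.
AVC is minimized where dAVC/dy = -16 + 2y = 0, at y = 8; min AVC = 77 - 16·8 + 8^2 = $13.
Since P = $57 ≥ min AVC = $13, price covers variable cost and the firm should produce.
P = MC gives 20 - 32y + 3y^2 = 0, with roots 2/3 and 10. Take the larger (rising MC): y* = 10.
Check: AVC at y = 10 is $17 ≤ P, so revenue covers variable cost.
Profit = P·y − TC = 57·10 − 517 = $53.

Produce at y = 10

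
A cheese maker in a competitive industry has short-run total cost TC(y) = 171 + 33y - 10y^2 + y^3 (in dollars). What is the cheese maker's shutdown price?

$8 per unit

The shutdown price is the minimum of AVC. VC = 33y - 10y^2 + y^3, so AVC = 33 - 10y + y^2.
At the minimum of AVC, MC = AVC. MC = 33 - 20y + 3y^2; setting MC = AVC gives 2y^2 - 10y = 0, so y = 5. min AVC = 8.
So the shutdown price is $8.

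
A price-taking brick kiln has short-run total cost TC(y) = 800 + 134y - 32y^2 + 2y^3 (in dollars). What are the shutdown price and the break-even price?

AVC = 134 - 32y + 2y^2; minimized at y = 8, giving min AVC = $6. That is the shutdown price.
ATC = 800/y + 134 - 32y + 2y^2. Setting dATC/dy = −800/y^2 − 32 + 4y = 0 gives y = 10 (since 4·10^3 − 32·10^2 = 800).
min ATC = 800/10 + 134 − 32·10 + 2·10^2 = $94. That is the break-even price.
Between these two prices the firm operates at a loss; above $94 it earns a profit.

Shutdown price = $6; break-even price = $94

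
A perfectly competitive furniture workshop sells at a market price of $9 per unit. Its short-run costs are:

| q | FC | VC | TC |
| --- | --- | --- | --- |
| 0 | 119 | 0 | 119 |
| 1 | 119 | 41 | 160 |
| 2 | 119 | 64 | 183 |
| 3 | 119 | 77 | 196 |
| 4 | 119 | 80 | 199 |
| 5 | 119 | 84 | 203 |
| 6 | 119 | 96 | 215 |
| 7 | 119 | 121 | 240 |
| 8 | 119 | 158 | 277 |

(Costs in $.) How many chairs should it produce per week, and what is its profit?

q = 0 (shut down); profit = -$119

Profit at each row (π = 9q − TC): q=0: -119; q=1: -151; q=2: -165; q=3: -169; q=4: -163; q=5: -158; q=6: -161; q=7: -177; q=8: -205.
Profit is highest at q = 0. Equivalently, the lowest AVC in the table is 96/6 ≈ $16 at q = 6, and P = $9 falls below it — price never covers variable cost, so the firm shuts down and loses only its fixed cost.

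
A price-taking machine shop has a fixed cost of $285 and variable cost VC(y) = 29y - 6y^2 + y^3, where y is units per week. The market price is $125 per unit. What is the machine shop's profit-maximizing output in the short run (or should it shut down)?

Strip out fixed cost: VC = 29y - 6y^2 + y^3. Then AVC = 29 - 6y + y^2 and MC = 29 - 12y + 3y^2.
AVC is minimized where dAVC/dy = -6 + 2y = 0, at y = 3; min AVC = 29 - 6·3 + 3^2 = $20.
Because $125 ≥ $20, revenue can cover variable cost; the firm operates.
Solving P = MC: -96 - 12y + 3y^2 = 0 ⇒ y = -4 or 8. On the upward-sloping branch, y* = 8.
Check: AVC at y = 8 is $45 ≤ P, so revenue covers variable cost.
Profit = P·y − TC = 125·8 − 645 = $355.

Produce at y = 8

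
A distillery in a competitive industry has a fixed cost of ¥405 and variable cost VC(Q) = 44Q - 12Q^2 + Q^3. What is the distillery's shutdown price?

Short-run supply begins at min AVC. From VC = 44Q - 12Q^2 + Q^3, AVC = 44 - 12Q + Q^2.
At the minimum of AVC, MC = AVC. MC = 44 - 24Q + 3Q^2; setting MC = AVC gives 2Q^2 - 12Q = 0, so Q = 6. min AVC = 8.
The firm shuts down for any P below ¥8.

¥8 per unit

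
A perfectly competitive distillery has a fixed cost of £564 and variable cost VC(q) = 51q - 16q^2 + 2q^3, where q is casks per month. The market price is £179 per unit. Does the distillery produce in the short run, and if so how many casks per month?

Produce at q = 8

Strip out fixed cost: VC = 51q - 16q^2 + 2q^3. Then AVC = 51 - 16q + 2q^2 and MC = 51 - 32q + 6q^2.
AVC is minimized where dAVC/dq = -16 + 4q = 0, at q = 4; min AVC = 51 - 16·4 + 2·4^2 = £19.
Since P = £179 ≥ min AVC = £19, price covers variable cost and the firm should produce.
P = MC gives -128 - 32q + 6q^2 = 0, with roots -8/3 and 8. Take the larger (rising MC): q* = 8.
Check: AVC at q = 8 is £51 ≤ P, so revenue covers variable cost.
Profit = P·q − TC = 179·8 − 972 = £460.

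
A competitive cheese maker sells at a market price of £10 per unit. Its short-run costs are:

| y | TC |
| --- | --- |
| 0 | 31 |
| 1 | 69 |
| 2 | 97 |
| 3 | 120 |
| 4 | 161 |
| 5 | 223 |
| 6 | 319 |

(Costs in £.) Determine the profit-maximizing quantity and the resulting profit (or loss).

y = 0 (shut down); profit = -£31

Compute π = P·y − TC at each output: y=0: -31; y=1: -59; y=2: -77; y=3: -90; y=4: -121; y=5: -173; y=6: -259.
Profit is highest at y = 0. Equivalently, the lowest AVC in the table is 89/3 ≈ £29.67 at y = 3, and P = £10 falls below it — price never covers variable cost, so the firm shuts down and loses only its fixed cost.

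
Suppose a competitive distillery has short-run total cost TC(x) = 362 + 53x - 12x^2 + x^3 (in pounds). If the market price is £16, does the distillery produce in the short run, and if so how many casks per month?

Variable cost is VC = 53x - 12x^2 + x^3, so AVC = VC/x = 53 - 12x + x^2 and MC = dTC/dx = 53 - 24x + 3x^2.
The AVC parabola has its vertex at x = 12/2 = 6, where AVC = 53 - 12·6 + 6^2 = £17.
Since P = £16 < min AVC = £17, price fails to cover variable cost at any output.
Shutting down limits the loss to fixed cost, £362.

Shut down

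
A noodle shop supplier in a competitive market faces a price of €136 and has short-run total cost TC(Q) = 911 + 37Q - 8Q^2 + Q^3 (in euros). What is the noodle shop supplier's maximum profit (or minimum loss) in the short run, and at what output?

Profit = -€101 at Q = 9

AVC = 37 - 8Q + Q^2; min AVC = €21 at Q = 4. Since P = €136 ≥ min AVC, the firm produces.
With MC = 37 - 16Q + 3Q^2, P = MC on the upward-sloping part at Q* = 9.
TR = 136·9 = 1224. TC = 911 + 414 = 1325. Profit = 1224 − 1325 = -€101.
That loss of €101 beats the €911 the firm would lose by shutting down; producing recovers €810 of fixed cost.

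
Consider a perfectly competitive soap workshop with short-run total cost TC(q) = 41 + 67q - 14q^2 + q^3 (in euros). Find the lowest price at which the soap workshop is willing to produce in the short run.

€18 per unit

Short-run supply begins at min AVC. From VC = 67q - 14q^2 + q^3, AVC = 67 - 14q + q^2.
At the minimum of AVC, MC = AVC. MC = 67 - 28q + 3q^2; setting MC = AVC gives 2q^2 - 14q = 0, so q = 7. min AVC = 18.
For P < €18 the firm produces nothing.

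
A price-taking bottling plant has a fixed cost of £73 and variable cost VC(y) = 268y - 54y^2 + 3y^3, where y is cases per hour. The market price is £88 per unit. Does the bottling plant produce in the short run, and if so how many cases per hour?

From TC, MC = TC'(y) = 268 - 108y + 9y^2 and AVC = VC/y = 268 - 54y + 3y^2.
The AVC parabola has its vertex at y = 54/6 = 9, where AVC = 268 - 54·9 + 3·9^2 = £25.
Because £88 ≥ £25, revenue can cover variable cost; the firm operates.
P = MC gives 180 - 108y + 9y^2 = 0, with roots 2 and 10. Take the larger (rising MC): y* = 10.
Check: AVC at y = 10 is £28 ≤ P, so revenue covers variable cost.
Profit = P·y − TC = 88·10 − 353 = £527.

Produce at y = 10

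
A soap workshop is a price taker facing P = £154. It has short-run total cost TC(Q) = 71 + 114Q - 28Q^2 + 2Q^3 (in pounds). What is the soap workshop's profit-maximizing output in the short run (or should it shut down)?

From TC, MC = TC'(Q) = 114 - 56Q + 6Q^2 and AVC = VC/Q = 114 - 28Q + 2Q^2.
AVC is minimized where dAVC/dQ = -28 + 4Q = 0, at Q = 7; min AVC = 114 - 28·7 + 2·7^2 = £16.
Since P = £154 ≥ min AVC = £16, price covers variable cost and the firm should produce.
Solving P = MC: -40 - 56Q + 6Q^2 = 0 ⇒ Q = -2/3 or 10. On the upward-sloping branch, Q* = 10.
Check: AVC at Q = 10 is £34 ≤ P, so revenue covers variable cost.
Profit = P·Q − TC = 154·10 − 411 = £1129.

Produce at Q = 10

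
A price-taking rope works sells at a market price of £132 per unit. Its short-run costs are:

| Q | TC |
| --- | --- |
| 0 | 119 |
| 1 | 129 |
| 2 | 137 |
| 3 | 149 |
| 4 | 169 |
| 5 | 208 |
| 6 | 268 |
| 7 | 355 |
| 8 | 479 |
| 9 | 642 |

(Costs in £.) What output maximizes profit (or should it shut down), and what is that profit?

Profit at each row (π = 132Q − TC): Q=0: -119; Q=1: 3; Q=2: 127; Q=3: 247; Q=4: 359; Q=5: 452; Q=6: 524; Q=7: 569; Q=8: 577; Q=9: 546.
Profit is maximized at Q = 8. AVC there is 360/8 = £45 ≤ P, so producing beats shutting down (which would give -£119).

Q = 8; profit = £577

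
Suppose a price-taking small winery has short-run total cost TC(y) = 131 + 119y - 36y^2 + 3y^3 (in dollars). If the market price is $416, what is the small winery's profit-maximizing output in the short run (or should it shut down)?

Variable cost is VC = 119y - 36y^2 + 3y^3, so AVC = VC/y = 119 - 36y + 3y^2 and MC = dTC/dy = 119 - 72y + 9y^2.
AVC hits its minimum where MC = AVC, at y = 6, giving min AVC = 119 - 36·6 + 3·6^2 = $11.
Because $416 ≥ $11, revenue can cover variable cost; the firm operates.
Set P = MC: 416 = 119 - 72y + 9y^2 → -297 - 72y + 9y^2 = 0. The roots are y = -3 and y = 11; the profit-maximizing output is on the rising part of MC, so y* = 11.
Check: AVC at y = 11 is $86 ≤ P, so revenue covers variable cost.
Profit = P·y − TC = 416·11 − 1077 = $3499.

Produce at y = 11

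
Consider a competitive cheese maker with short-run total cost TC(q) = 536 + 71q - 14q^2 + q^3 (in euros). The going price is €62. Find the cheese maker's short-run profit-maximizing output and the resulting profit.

AVC = 71 - 14q + q^2 has its minimum €22 at q = 7; price €62 clears that bar, so the firm operates.
With MC = 71 - 28q + 3q^2, P = MC on the upward-sloping part at q* = 9.
TR = 62·9 = 558. TC = 536 + 234 = 770. Profit = 558 − 770 = -€212.
By producing, the firm covers all variable cost plus €324 of fixed cost; shutting down would lose the full €536.

Profit = -€212 at q = 9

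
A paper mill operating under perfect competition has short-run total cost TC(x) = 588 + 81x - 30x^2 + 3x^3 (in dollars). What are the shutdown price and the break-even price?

Shutdown price = $6; break-even price = $102

Shutdown price = min AVC. AVC = 81 - 30x + 3x^2, with vertex at x = 5 and minimum $6.
ATC = 588/x + 81 - 30x + 3x^2. Setting dATC/dx = −588/x^2 − 30 + 6x = 0 gives x = 7 (since 6·7^3 − 30·7^2 = 588).
min ATC = 588/7 + 81 − 30·7 + 3·7^2 = $102. That is the break-even price.
Between these two prices the firm operates at a loss; above $102 it earns a profit.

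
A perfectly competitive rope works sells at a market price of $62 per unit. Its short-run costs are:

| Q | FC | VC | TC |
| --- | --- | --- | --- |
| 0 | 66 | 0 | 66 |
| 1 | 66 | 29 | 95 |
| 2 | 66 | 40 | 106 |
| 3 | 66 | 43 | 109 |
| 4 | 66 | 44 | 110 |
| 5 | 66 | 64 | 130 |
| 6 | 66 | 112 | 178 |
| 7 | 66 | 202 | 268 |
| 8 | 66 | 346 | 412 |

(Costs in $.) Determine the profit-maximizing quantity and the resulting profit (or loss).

Compute π = P·Q − TC at each output: Q=0: -66; Q=1: -33; Q=2: 18; Q=3: 77; Q=4: 138; Q=5: 180; Q=6: 194; Q=7: 166; Q=8: 84.
Profit is maximized at Q = 6. AVC there is 112/6 = $18.67 ≤ P, so producing beats shutting down (which would give -$66).

Q = 6; profit = $194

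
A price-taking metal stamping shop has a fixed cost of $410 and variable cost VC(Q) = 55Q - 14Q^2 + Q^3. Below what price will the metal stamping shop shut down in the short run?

$6 per unit

Short-run supply begins at min AVC. From VC = 55Q - 14Q^2 + Q^3, AVC = 55 - 14Q + Q^2.
At the minimum of AVC, MC = AVC. MC = 55 - 28Q + 3Q^2; setting MC = AVC gives 2Q^2 - 14Q = 0, so Q = 7. min AVC = 6.
The firm shuts down for any P below $6.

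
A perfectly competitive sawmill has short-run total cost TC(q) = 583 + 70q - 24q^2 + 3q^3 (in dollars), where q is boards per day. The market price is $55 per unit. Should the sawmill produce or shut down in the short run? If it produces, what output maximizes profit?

From TC, MC = TC'(q) = 70 - 48q + 9q^2 and AVC = VC/q = 70 - 24q + 3q^2.
AVC is minimized where dAVC/dq = -24 + 6q = 0, at q = 4; min AVC = 70 - 24·4 + 3·4^2 = $22.
Because $55 ≥ $22, revenue can cover variable cost; the firm operates.
Solving P = MC: 15 - 48q + 9q^2 = 0 ⇒ q = 1/3 or 5. On the upward-sloping branch, q* = 5.
Check: AVC at q = 5 is $25 ≤ P, so revenue covers variable cost.
Profit = P·q − TC = 55·5 − 708 = -$433, a loss, but smaller than the $583 fixed cost the firm would lose by shutting down.

Produce at q = 5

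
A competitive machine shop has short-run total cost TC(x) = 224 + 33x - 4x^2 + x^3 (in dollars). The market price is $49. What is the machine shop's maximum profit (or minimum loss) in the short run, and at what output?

AVC = 33 - 4x + x^2 has its minimum $29 at x = 2; price $49 clears that bar, so the firm operates.
With MC = 33 - 8x + 3x^2, P = MC on the upward-sloping part at x* = 4.
TR = 49·4 = 196. TC = 224 + 132 = 356. Profit = 196 − 356 = -$160.
By producing, the firm covers all variable cost plus $64 of fixed cost; shutting down would lose the full $224.

Profit = -$160 at x = 4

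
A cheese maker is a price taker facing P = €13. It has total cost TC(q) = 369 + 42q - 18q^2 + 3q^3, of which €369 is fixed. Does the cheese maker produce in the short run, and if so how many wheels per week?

Shut down

Variable cost is VC = 42q - 18q^2 + 3q^3, so AVC = VC/q = 42 - 18q + 3q^2 and MC = dTC/dq = 42 - 36q + 9q^2.
AVC is minimized where dAVC/dq = -18 + 6q = 0, at q = 3; min AVC = 42 - 18·3 + 3·3^2 = €15.
Since P = €13 < min AVC = €15, price fails to cover variable cost at any output.
The firm minimizes its loss by shutting down and losing only its fixed cost of €369.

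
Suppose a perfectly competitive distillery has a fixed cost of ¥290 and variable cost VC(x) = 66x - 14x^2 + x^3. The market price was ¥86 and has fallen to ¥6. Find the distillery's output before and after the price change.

MC = 66 - 28x + 3x^2; the shutdown threshold is min AVC = ¥17 (at x = 7).
At P = ¥86 ≥ min AVC, set P = MC on the rising branch: x = 10.
At P = ¥6 < min AVC = ¥17, price no longer covers variable cost at any output, so the firm shuts down: x = 0.

Output falls from 10 to 0 (the firm shuts down)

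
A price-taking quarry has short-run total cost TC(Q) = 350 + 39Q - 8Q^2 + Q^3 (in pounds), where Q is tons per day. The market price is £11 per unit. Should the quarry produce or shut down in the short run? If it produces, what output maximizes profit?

Shut down

Strip out fixed cost: VC = 39Q - 8Q^2 + Q^3. Then AVC = 39 - 8Q + Q^2 and MC = 39 - 16Q + 3Q^2.
The AVC parabola has its vertex at Q = 8/2 = 4, where AVC = 39 - 8·4 + 4^2 = £23.
With P < min AVC (£11 < £23), every unit sold adds to the loss.
Shutting down limits the loss to fixed cost, £350.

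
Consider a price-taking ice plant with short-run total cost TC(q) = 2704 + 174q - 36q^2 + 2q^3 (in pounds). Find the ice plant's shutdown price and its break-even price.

Shutdown price = min AVC. AVC = 174 - 36q + 2q^2, with vertex at q = 9 and minimum £12.
ATC = 2704/q + 174 - 36q + 2q^2. Setting dATC/dq = −2704/q^2 − 36 + 4q = 0 gives q = 13 (since 4·13^3 − 36·13^2 = 2704).
min ATC = 2704/13 + 174 − 36·13 + 2·13^2 = £252. That is the break-even price.
Between these two prices the firm operates at a loss; above £252 it earns a profit.

Shutdown price = £12; break-even price = £252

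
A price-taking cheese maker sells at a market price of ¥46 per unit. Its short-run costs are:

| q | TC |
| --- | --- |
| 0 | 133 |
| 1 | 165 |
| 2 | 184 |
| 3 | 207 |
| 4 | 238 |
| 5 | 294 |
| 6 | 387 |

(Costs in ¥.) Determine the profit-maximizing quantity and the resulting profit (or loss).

Tabulate TR − TC: q=0: -133; q=1: -119; q=2: -92; q=3: -69; q=4: -54; q=5: -64; q=6: -111.
Profit is maximized at q = 4. AVC there is 105/4 = ¥26.25 ≤ P, so producing beats shutting down (which would give -¥133).

q = 4; profit = -¥54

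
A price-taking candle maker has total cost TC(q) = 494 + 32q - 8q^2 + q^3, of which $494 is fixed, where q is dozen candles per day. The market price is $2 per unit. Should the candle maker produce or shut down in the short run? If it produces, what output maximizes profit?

From TC, MC = TC'(q) = 32 - 16q + 3q^2 and AVC = VC/q = 32 - 8q + q^2.
AVC hits its minimum where MC = AVC, at q = 4, giving min AVC = 32 - 8·4 + 4^2 = $16.
Since P = $2 < min AVC = $16, price fails to cover variable cost at any output.
Best response: produce nothing and absorb the $494 fixed cost.

Shut down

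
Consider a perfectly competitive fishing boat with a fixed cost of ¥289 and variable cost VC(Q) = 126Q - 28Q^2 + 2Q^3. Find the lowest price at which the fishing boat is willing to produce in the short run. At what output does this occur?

Short-run supply begins at min AVC. From VC = 126Q - 28Q^2 + 2Q^3, AVC = 126 - 28Q + 2Q^2.
At the minimum of AVC, MC = AVC. MC = 126 - 56Q + 6Q^2; setting MC = AVC gives 4Q^2 - 28Q = 0, so Q = 7. min AVC = 28.
The firm shuts down for any P below ¥28.

¥28 per unit, at Q = 7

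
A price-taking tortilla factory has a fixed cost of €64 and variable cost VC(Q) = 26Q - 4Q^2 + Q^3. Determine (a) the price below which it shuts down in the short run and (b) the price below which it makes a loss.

AVC = 26 - 4Q + Q^2; minimized at Q = 2, giving min AVC = €22. That is the shutdown price.
ATC = 64/Q + 26 - 4Q + Q^2. Setting dATC/dQ = −64/Q^2 − 4 + 2Q = 0 gives Q = 4 (since 2·4^3 − 4·4^2 = 64).
min ATC = 64/4 + 26 − 4·4 + 4^2 = €42. That is the break-even price.
For €22 ≤ P < €42 the firm produces at a loss; below €22 it shuts down.

Shutdown price = €22; break-even price = €42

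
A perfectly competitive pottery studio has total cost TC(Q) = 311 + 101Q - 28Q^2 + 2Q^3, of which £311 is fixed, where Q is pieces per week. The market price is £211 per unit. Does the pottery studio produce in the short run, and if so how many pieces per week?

From TC, MC = TC'(Q) = 101 - 56Q + 6Q^2 and AVC = VC/Q = 101 - 28Q + 2Q^2.
AVC hits its minimum where MC = AVC, at Q = 7, giving min AVC = 101 - 28·7 + 2·7^2 = £3.
Since P = £211 ≥ min AVC = £3, price covers variable cost and the firm should produce.
P = MC gives -110 - 56Q + 6Q^2 = 0, with roots -5/3 and 11. Take the larger (rising MC): Q* = 11.
Check: AVC at Q = 11 is £35 ≤ P, so revenue covers variable cost.
Profit = P·Q − TC = 211·11 − 696 = £1625.

Produce at Q = 11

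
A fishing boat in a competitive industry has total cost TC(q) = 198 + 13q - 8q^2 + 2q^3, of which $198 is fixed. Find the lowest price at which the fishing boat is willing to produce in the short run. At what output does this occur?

$5 per unit, at q = 2

Short-run supply begins at min AVC. From VC = 13q - 8q^2 + 2q^3, AVC = 13 - 8q + 2q^2.
At the minimum of AVC, MC = AVC. MC = 13 - 16q + 6q^2; setting MC = AVC gives 4q^2 - 8q = 0, so q = 2. min AVC = 5.
For P < $5 the firm produces nothing.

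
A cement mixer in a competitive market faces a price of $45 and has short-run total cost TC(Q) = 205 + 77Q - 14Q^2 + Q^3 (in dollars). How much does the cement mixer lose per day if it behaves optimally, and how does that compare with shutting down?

AVC = 77 - 14Q + Q^2 has its minimum $28 at Q = 7; price $45 clears that bar, so the firm operates.
With MC = 77 - 28Q + 3Q^2, P = MC on the upward-sloping part at Q* = 8.
TR = 45·8 = 360. TC = 205 + 232 = 437. Profit = 360 − 437 = -$77.
Shutting down would mean losing the fixed cost of $205, so operating at a loss of $77 is better by $128.

Profit = -$77 at Q = 8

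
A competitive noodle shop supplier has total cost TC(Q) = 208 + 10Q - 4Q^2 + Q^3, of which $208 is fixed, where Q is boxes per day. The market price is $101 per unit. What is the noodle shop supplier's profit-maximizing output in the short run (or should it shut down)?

Produce at Q = 7

From TC, MC = TC'(Q) = 10 - 8Q + 3Q^2 and AVC = VC/Q = 10 - 4Q + Q^2.
AVC is minimized where dAVC/dQ = -4 + 2Q = 0, at Q = 2; min AVC = 10 - 4·2 + 2^2 = $6.
P = $101 exceeds min AVC = $6, so the firm stays open.
Solving P = MC: -91 - 8Q + 3Q^2 = 0 ⇒ Q = -13/3 or 7. On the upward-sloping branch, Q* = 7.
Check: AVC at Q = 7 is $31 ≤ P, so revenue covers variable cost.
Profit = P·Q − TC = 101·7 − 425 = $282.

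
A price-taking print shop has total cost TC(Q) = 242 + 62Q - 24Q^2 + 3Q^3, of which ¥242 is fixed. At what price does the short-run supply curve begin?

The firm shuts down when price falls below the minimum of average variable cost. AVC = VC/Q = 62 - 24Q + 3Q^2.
At the minimum of AVC, MC = AVC. MC = 62 - 48Q + 9Q^2; setting MC = AVC gives 6Q^2 - 24Q = 0, so Q = 4. min AVC = 14.
For P < ¥14 the firm produces nothing.

¥14 per unit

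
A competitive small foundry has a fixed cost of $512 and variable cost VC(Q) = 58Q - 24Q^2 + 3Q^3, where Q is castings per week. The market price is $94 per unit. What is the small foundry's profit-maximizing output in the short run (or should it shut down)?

Produce at Q = 6

From TC, MC = TC'(Q) = 58 - 48Q + 9Q^2 and AVC = VC/Q = 58 - 24Q + 3Q^2.
The AVC parabola has its vertex at Q = 24/6 = 4, where AVC = 58 - 24·4 + 3·4^2 = $10.
Because $94 ≥ $10, revenue can cover variable cost; the firm operates.
Set P = MC: 94 = 58 - 48Q + 9Q^2 → -36 - 48Q + 9Q^2 = 0. The roots are Q = -2/3 and Q = 6; the profit-maximizing output is on the rising part of MC, so Q* = 6.
Check: AVC at Q = 6 is $22 ≤ P, so revenue covers variable cost.
Profit = P·Q − TC = 94·6 − 644 = -$80, a loss, but smaller than the $512 fixed cost the firm would lose by shutting down.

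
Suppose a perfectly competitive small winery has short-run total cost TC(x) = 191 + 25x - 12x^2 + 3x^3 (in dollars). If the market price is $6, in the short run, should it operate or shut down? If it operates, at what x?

From TC, MC = TC'(x) = 25 - 24x + 9x^2 and AVC = VC/x = 25 - 12x + 3x^2.
The AVC parabola has its vertex at x = 12/6 = 2, where AVC = 25 - 12·2 + 3·2^2 = $13.
P = $6 lies below min AVC = $13; no output level covers variable cost.
Best response: produce nothing and absorb the $191 fixed cost.

Shut down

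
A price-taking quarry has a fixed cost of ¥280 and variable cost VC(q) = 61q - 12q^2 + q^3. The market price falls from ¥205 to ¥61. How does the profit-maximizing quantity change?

MC = 61 - 24q + 3q^2; the shutdown threshold is min AVC = ¥25 (at q = 6).
At P = ¥205 ≥ min AVC, set P = MC on the rising branch: q = 12.
At P = ¥61 ≥ min AVC, set P = MC: q = 8. The firm stays open but cuts output.

Output falls from 12 to 8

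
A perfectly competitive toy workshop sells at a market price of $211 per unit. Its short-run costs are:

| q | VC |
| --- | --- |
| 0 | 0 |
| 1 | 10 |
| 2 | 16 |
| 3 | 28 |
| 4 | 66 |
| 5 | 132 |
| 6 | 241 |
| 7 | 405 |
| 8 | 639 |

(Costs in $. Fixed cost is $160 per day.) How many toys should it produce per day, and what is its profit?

q = 7; profit = $912

Profit at each row (π = 211q − TC): q=0: -160; q=1: 41; q=2: 246; q=3: 445; q=4: 618; q=5: 763; q=6: 865; q=7: 912; q=8: 889.
Profit is maximized at q = 7. AVC there is 405/7 = $57.86 ≤ P, so producing beats shutting down (which would give -$160).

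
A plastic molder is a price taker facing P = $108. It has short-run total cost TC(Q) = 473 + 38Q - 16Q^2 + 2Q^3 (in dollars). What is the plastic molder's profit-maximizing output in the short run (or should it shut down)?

From TC, MC = TC'(Q) = 38 - 32Q + 6Q^2 and AVC = VC/Q = 38 - 16Q + 2Q^2.
The AVC parabola has its vertex at Q = 16/4 = 4, where AVC = 38 - 16·4 + 2·4^2 = $6.
P = $108 exceeds min AVC = $6, so the firm stays open.
P = MC gives -70 - 32Q + 6Q^2 = 0, with roots -5/3 and 7. Take the larger (rising MC): Q* = 7.
Check: AVC at Q = 7 is $24 ≤ P, so revenue covers variable cost.
Profit = P·Q − TC = 108·7 − 641 = $115.

Produce at Q = 7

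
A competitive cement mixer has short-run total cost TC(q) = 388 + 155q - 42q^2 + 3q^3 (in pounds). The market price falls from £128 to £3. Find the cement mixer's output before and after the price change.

AVC = 155 - 42q + 3q^2, minimized at q = 7 where min AVC = £8. MC = 155 - 84q + 9q^2.
With P = £128 above the shutdown price, P = MC gives q = 9.
At P = £3 < min AVC = £8, price no longer covers variable cost at any output, so the firm shuts down: q = 0.

Output falls from 9 to 0 (the firm shuts down)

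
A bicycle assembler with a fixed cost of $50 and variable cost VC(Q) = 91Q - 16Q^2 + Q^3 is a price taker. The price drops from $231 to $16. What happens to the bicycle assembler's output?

MC = 91 - 32Q + 3Q^2; the shutdown threshold is min AVC = $27 (at Q = 8).
At P = $231 ≥ min AVC, set P = MC on the rising branch: Q = 14.
At P = $16 < min AVC = $27, price no longer covers variable cost at any output, so the firm shuts down: Q = 0.

Output falls from 14 to 0 (the firm shuts down)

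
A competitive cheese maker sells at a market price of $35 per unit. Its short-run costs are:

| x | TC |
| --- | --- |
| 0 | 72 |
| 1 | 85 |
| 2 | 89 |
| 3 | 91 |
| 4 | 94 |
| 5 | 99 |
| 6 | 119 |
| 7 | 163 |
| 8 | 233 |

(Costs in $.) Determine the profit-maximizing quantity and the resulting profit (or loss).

Tabulate TR − TC: x=0: -72; x=1: -50; x=2: -19; x=3: 14; x=4: 46; x=5: 76; x=6: 91; x=7: 82; x=8: 47.
Profit is maximized at x = 6. AVC there is 47/6 = $7.83 ≤ P, so producing beats shutting down (which would give -$72).

x = 6; profit = $91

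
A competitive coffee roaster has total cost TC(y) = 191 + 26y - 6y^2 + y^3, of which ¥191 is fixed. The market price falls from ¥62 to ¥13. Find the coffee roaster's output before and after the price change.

Output falls from 6 to 0 (the firm shuts down)

MC = 26 - 12y + 3y^2; the shutdown threshold is min AVC = ¥17 (at y = 3).
With P = ¥62 above the shutdown price, P = MC gives y = 6.
At P = ¥13 < min AVC = ¥17, price no longer covers variable cost at any output, so the firm shuts down: y = 0.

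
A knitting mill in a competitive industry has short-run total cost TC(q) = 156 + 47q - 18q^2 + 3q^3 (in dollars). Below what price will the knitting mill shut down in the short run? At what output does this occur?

$20 per unit, at q = 3

The firm shuts down when price falls below the minimum of average variable cost. AVC = VC/q = 47 - 18q + 3q^2.
dAVC/dq = -18 + 6q = 0 gives q = 3. min AVC = 47 - 18·3 + 3·3^2 = 20.
For P < $20 the firm produces nothing.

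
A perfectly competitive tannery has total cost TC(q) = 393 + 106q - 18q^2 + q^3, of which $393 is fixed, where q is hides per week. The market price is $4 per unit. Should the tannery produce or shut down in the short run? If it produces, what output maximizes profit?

From TC, MC = TC'(q) = 106 - 36q + 3q^2 and AVC = VC/q = 106 - 18q + q^2.
AVC is minimized where dAVC/dq = -18 + 2q = 0, at q = 9; min AVC = 106 - 18·9 + 9^2 = $25.
With P < min AVC ($4 < $25), every unit sold adds to the loss.
The firm minimizes its loss by shutting down and losing only its fixed cost of $393.

Shut down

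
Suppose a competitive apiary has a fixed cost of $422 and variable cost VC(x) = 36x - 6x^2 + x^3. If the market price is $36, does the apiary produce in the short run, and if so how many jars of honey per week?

Produce at x = 4

Strip out fixed cost: VC = 36x - 6x^2 + x^3. Then AVC = 36 - 6x + x^2 and MC = 36 - 12x + 3x^2.
AVC hits its minimum where MC = AVC, at x = 3, giving min AVC = 36 - 6·3 + 3^2 = $27.
Since P = $36 ≥ min AVC = $27, price covers variable cost and the firm should produce.
Set P = MC: 36 = 36 - 12x + 3x^2 → -12x + 3x^2 = 0. The roots are x = 0 and x = 4; the profit-maximizing output is on the rising part of MC, so x* = 4.
Check: AVC at x = 4 is $28 ≤ P, so revenue covers variable cost.
Profit = P·x − TC = 36·4 − 534 = -$390, a loss, but smaller than the $422 fixed cost the firm would lose by shutting down.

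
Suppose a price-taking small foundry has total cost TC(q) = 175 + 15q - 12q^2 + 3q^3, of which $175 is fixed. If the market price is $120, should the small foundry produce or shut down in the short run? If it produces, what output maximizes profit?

Strip out fixed cost: VC = 15q - 12q^2 + 3q^3. Then AVC = 15 - 12q + 3q^2 and MC = 15 - 24q + 9q^2.
AVC is minimized where dAVC/dq = -12 + 6q = 0, at q = 2; min AVC = 15 - 12·2 + 3·2^2 = $3.
Since P = $120 ≥ min AVC = $3, price covers variable cost and the firm should produce.
P = MC gives -105 - 24q + 9q^2 = 0, with roots -7/3 and 5. Take the larger (rising MC): q* = 5.
Check: AVC at q = 5 is $30 ≤ P, so revenue covers variable cost.
Profit = P·q − TC = 120·5 − 325 = $275.

Produce at q = 5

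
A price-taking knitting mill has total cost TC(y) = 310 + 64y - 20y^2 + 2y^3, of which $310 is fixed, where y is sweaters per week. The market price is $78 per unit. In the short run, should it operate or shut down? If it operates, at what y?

Variable cost is VC = 64y - 20y^2 + 2y^3, so AVC = VC/y = 64 - 20y + 2y^2 and MC = dTC/dy = 64 - 40y + 6y^2.
The AVC parabola has its vertex at y = 20/4 = 5, where AVC = 64 - 20·5 + 2·5^2 = $14.
Since P = $78 ≥ min AVC = $14, price covers variable cost and the firm should produce.
Solving P = MC: -14 - 40y + 6y^2 = 0 ⇒ y = -1/3 or 7. On the upward-sloping branch, y* = 7.
Check: AVC at y = 7 is $22 ≤ P, so revenue covers variable cost.
Profit = P·y − TC = 78·7 − 464 = $82.

Produce at y = 7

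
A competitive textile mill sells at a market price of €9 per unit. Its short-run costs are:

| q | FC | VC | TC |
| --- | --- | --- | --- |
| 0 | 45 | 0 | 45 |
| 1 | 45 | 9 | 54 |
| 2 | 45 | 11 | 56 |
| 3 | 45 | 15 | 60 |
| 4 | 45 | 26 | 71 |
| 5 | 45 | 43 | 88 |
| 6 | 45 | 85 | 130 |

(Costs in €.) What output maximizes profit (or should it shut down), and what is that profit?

Profit at each row (π = 9q − TC): q=0: -45; q=1: -45; q=2: -38; q=3: -33; q=4: -35; q=5: -43; q=6: -76.
Profit is maximized at q = 3. AVC there is 15/3 = €5 ≤ P, so producing beats shutting down (which would give -€45).

q = 3; profit = -€33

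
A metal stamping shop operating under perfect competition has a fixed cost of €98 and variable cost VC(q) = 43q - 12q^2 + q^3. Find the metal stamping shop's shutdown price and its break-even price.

Shutdown price = €7; break-even price = €22

AVC = 43 - 12q + q^2; minimized at q = 6, giving min AVC = €7. That is the shutdown price.
ATC = 98/q + 43 - 12q + q^2. Setting dATC/dq = −98/q^2 − 12 + 2q = 0 gives q = 7 (since 2·7^3 − 12·7^2 = 98).
min ATC = 98/7 + 43 − 12·7 + 7^2 = €22. That is the break-even price.
Between these two prices the firm operates at a loss; above €22 it earns a profit.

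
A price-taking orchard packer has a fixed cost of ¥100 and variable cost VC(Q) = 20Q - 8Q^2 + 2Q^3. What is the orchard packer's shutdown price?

Short-run supply begins at min AVC. From VC = 20Q - 8Q^2 + 2Q^3, AVC = 20 - 8Q + 2Q^2.
dAVC/dQ = -8 + 4Q = 0 gives Q = 2. min AVC = 20 - 8·2 + 2·2^2 = 12.
So the shutdown price is ¥12.

¥12 per unit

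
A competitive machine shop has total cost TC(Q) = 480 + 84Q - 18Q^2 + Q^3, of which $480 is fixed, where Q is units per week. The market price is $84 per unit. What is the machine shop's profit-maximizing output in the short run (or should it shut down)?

From TC, MC = TC'(Q) = 84 - 36Q + 3Q^2 and AVC = VC/Q = 84 - 18Q + Q^2.
AVC hits its minimum where MC = AVC, at Q = 9, giving min AVC = 84 - 18·9 + 9^2 = $3.
Since P = $84 ≥ min AVC = $3, price covers variable cost and the firm should produce.
Solving P = MC: -36Q + 3Q^2 = 0 ⇒ Q = 0 or 12. On the upward-sloping branch, Q* = 12.
Check: AVC at Q = 12 is $12 ≤ P, so revenue covers variable cost.
Profit = P·Q − TC = 84·12 − 624 = $384.

Produce at Q = 12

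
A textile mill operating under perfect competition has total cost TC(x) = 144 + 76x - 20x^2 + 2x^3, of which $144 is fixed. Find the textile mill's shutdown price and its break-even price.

Shutdown price = $26; break-even price = $52

AVC = 76 - 20x + 2x^2; minimized at x = 5, giving min AVC = $26. That is the shutdown price.
ATC = 144/x + 76 - 20x + 2x^2. Setting dATC/dx = −144/x^2 − 20 + 4x = 0 gives x = 6 (since 4·6^3 − 20·6^2 = 144).
min ATC = 144/6 + 76 − 20·6 + 2·6^2 = $52. That is the break-even price.
Between these two prices the firm operates at a loss; above $52 it earns a profit.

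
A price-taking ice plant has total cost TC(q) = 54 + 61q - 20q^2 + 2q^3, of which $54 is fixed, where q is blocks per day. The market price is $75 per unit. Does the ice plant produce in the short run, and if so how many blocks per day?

Produce at q = 7

Variable cost is VC = 61q - 20q^2 + 2q^3, so AVC = VC/q = 61 - 20q + 2q^2 and MC = dTC/dq = 61 - 40q + 6q^2.
The AVC parabola has its vertex at q = 20/4 = 5, where AVC = 61 - 20·5 + 2·5^2 = $11.
P = $75 exceeds min AVC = $11, so the firm stays open.
P = MC gives -14 - 40q + 6q^2 = 0, with roots -1/3 and 7. Take the larger (rising MC): q* = 7.
Check: AVC at q = 7 is $19 ≤ P, so revenue covers variable cost.
Profit = P·q − TC = 75·7 − 187 = $338.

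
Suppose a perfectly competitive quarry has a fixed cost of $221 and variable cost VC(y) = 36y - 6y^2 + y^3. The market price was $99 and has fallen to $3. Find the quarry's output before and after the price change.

Output falls from 7 to 0 (the firm shuts down)

MC = 36 - 12y + 3y^2; the shutdown threshold is min AVC = $27 (at y = 3).
At P = $99 ≥ min AVC, set P = MC on the rising branch: y = 7.
At P = $3 < min AVC = $27, price no longer covers variable cost at any output, so the firm shuts down: y = 0.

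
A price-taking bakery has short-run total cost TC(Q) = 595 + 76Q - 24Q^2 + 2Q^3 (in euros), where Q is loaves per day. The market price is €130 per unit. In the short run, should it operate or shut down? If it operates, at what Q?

Variable cost is VC = 76Q - 24Q^2 + 2Q^3, so AVC = VC/Q = 76 - 24Q + 2Q^2 and MC = dTC/dQ = 76 - 48Q + 6Q^2.
The AVC parabola has its vertex at Q = 24/4 = 6, where AVC = 76 - 24·6 + 2·6^2 = €4.
P = €130 exceeds min AVC = €4, so the firm stays open.
P = MC gives -54 - 48Q + 6Q^2 = 0, with roots -1 and 9. Take the larger (rising MC): Q* = 9.
Check: AVC at Q = 9 is €22 ≤ P, so revenue covers variable cost.
Profit = P·Q − TC = 130·9 − 793 = €377.

Produce at Q = 9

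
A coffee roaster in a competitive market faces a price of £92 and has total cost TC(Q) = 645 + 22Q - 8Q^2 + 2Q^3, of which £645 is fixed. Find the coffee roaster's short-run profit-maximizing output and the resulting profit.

AVC = 22 - 8Q + 2Q^2; min AVC = £14 at Q = 2. Since P = £92 ≥ min AVC, the firm produces.
With MC = 22 - 16Q + 6Q^2, P = MC on the upward-sloping part at Q* = 5.
TR = 92·5 = 460. TC = 645 + 160 = 805. Profit = 460 − 805 = -£345.
Shutting down would mean losing the fixed cost of £645, so operating at a loss of £345 is better by £300.

Profit = -£345 at Q = 5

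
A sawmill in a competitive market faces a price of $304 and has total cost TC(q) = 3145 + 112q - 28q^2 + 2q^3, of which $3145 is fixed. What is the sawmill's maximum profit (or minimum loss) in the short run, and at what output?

AVC = 112 - 28q + 2q^2 has its minimum $14 at q = 7; price $304 clears that bar, so the firm operates.
MC = 112 - 56q + 6q^2. Setting P = MC and taking the root on the rising branch gives q* = 12.
TR = 304·12 = 3648. TC = 3145 + 768 = 3913. Profit = 3648 − 3913 = -$265.
That loss of $265 beats the $3145 the firm would lose by shutting down; producing recovers $2880 of fixed cost.

Profit = -$265 at q = 12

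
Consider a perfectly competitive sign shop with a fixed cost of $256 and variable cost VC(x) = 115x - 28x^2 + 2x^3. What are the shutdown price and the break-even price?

Shutdown price = $17; break-even price = $51

AVC = 115 - 28x + 2x^2; minimized at x = 7, giving min AVC = $17. That is the shutdown price.
ATC = 256/x + 115 - 28x + 2x^2. Setting dATC/dx = −256/x^2 − 28 + 4x = 0 gives x = 8 (since 4·8^3 − 28·8^2 = 256).
min ATC = 256/8 + 115 − 28·8 + 2·8^2 = $51. That is the break-even price.
For $17 ≤ P < $51 the firm produces at a loss; below $17 it shuts down.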